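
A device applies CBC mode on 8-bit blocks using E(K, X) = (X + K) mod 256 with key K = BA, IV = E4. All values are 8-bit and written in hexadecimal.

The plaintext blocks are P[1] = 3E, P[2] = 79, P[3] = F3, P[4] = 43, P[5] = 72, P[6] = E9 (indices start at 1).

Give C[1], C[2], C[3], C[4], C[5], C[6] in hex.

CBC encryption: C_i = E(K, P_i ⊕ C_{i−1}), with C_{0} = IV.
C[1]: P[1] ⊕ E4 = DA; E(K, DA) = 94.
C[2]: P[2] ⊕ 94 = ED; E(K, ED) = A7.
C[3]: P[3] ⊕ A7 = 54; E(K, 54) = 0E.
C[4]: P[4] ⊕ 0E = 4D; E(K, 4D) = 07.
C[5]: P[5] ⊕ 07 = 75; E(K, 75) = 2F.
C[6]: P[6] ⊕ 2F = C6; E(K, C6) = 80.

C[1] = 94, C[2] = A7, C[3] = 0E, C[4] = 07, C[5] = 2F, C[6] = 80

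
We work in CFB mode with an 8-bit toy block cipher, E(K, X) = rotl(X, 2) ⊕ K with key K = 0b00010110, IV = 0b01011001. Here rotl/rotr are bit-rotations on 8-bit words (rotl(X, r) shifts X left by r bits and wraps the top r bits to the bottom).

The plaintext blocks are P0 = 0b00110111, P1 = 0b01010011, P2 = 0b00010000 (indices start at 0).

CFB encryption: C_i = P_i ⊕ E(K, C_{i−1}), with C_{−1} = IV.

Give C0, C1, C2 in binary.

C0 = 0b01000100, C1 = 0b01010100, C2 = 0b01010111

C0: E(K, 0b01011001) = 0b01110011; 0b00110111 ⊕ 0b01110011 = 0b01000100.
C1: E(K, 0b01000100) = 0b00000111; 0b01010011 ⊕ 0b00000111 = 0b01010100.
C2: E(K, 0b01010100) = 0b01000111; 0b00010000 ⊕ 0b01000111 = 0b01010111.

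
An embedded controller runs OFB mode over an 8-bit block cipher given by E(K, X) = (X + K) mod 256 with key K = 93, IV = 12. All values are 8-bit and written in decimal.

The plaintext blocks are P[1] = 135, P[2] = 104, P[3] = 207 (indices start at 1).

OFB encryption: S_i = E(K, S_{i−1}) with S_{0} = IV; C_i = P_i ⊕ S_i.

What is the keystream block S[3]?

C[1]: S = E(K, 12) = 105; 135 ⊕ 105 = 238.
C[2]: S = E(K, 105) = 198; 104 ⊕ 198 = 174.
C[3]: S = E(K, 198) = 35; 207 ⊕ 35 = 236.
So S[3] = 35.

35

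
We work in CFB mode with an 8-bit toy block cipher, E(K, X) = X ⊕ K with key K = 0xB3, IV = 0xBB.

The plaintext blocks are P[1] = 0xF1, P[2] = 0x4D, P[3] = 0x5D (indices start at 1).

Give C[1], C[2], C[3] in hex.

CFB encryption: C_i = P_i ⊕ E(K, C_{i−1}), with C_{0} = IV.
C[1]: E(K, 0xBB) = 0x08; 0xF1 ⊕ 0x08 = 0xF9.
C[2]: E(K, 0xF9) = 0x4A; 0x4D ⊕ 0x4A = 0x07.
C[3]: E(K, 0x07) = 0xB4; 0x5D ⊕ 0xB4 = 0xE9.

C[1] = 0xF9, C[2] = 0x07, C[3] = 0xE9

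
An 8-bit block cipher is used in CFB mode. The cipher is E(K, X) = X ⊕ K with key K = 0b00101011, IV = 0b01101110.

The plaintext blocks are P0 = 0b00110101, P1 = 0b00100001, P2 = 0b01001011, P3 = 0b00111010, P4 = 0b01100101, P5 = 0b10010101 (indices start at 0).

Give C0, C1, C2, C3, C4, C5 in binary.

CFB encryption: C_i = P_i ⊕ E(K, C_{i−1}), with C_{−1} = IV.
C0: E(K, 0b01101110) = 0b01000101; 0b00110101 ⊕ 0b01000101 = 0b01110000.
C1: E(K, 0b01110000) = 0b01011011; 0b00100001 ⊕ 0b01011011 = 0b01111010.
C2: E(K, 0b01111010) = 0b01010001; 0b01001011 ⊕ 0b01010001 = 0b00011010.
C3: E(K, 0b00011010) = 0b00110001; 0b00111010 ⊕ 0b00110001 = 0b00001011.
C4: E(K, 0b00001011) = 0b00100000; 0b01100101 ⊕ 0b00100000 = 0b01000101.
C5: E(K, 0b01000101) = 0b01101110; 0b10010101 ⊕ 0b01101110 = 0b11111011.

C0 = 0b01110000, C1 = 0b01111010, C2 = 0b00011010, C3 = 0b00001011, C4 = 0b01000101, C5 = 0b11111011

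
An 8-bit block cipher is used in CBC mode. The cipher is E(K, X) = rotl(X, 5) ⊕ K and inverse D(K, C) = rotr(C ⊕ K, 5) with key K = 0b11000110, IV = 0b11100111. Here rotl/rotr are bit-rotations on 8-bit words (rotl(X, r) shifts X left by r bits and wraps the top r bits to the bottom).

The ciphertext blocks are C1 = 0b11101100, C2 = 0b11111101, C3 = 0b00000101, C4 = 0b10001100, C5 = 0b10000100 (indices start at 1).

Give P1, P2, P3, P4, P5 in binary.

CBC decryption: P_i = D(K, C_i) ⊕ C_{i−1}, with C_{0} = IV.
P1: D(K, 0b11101100) = 0b01010001; 0b01010001 ⊕ 0b11100111 = 0b10110110.
P2: D(K, 0b11111101) = 0b11011001; 0b11011001 ⊕ 0b11101100 = 0b00110101.
P3: D(K, 0b00000101) = 0b00011110; 0b00011110 ⊕ 0b11111101 = 0b11100011.
P4: D(K, 0b10001100) = 0b01010010; 0b01010010 ⊕ 0b00000101 = 0b01010111.
P5: D(K, 0b10000100) = 0b00010010; 0b00010010 ⊕ 0b10001100 = 0b10011110.

P1 = 0b10110110, P2 = 0b00110101, P3 = 0b11100011, P4 = 0b01010111, P5 = 0b10011110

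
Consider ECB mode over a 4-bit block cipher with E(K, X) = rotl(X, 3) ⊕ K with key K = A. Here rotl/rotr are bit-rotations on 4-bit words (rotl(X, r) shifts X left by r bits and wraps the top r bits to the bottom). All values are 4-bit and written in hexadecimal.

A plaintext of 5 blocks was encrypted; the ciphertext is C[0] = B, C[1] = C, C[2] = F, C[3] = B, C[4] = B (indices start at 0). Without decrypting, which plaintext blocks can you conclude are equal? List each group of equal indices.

ECB encrypts each block independently with the same key, so equal ciphertext blocks imply equal plaintext blocks.
C[0] = C[3] = C[4] = B, so P[0] = P[3] = P[4].

P[0] = P[3] = P[4]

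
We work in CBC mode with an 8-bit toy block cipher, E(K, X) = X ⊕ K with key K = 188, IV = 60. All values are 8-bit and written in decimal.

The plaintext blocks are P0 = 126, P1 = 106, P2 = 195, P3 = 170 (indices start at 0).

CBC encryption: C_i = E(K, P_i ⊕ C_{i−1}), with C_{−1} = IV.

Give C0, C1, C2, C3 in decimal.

C0: P0 ⊕ 60 = 66; E(K, 66) = 254.
C1: P1 ⊕ 254 = 148; E(K, 148) = 40.
C2: P2 ⊕ 40 = 235; E(K, 235) = 87.
C3: P3 ⊕ 87 = 253; E(K, 253) = 65.

C0 = 254, C1 = 40, C2 = 87, C3 = 65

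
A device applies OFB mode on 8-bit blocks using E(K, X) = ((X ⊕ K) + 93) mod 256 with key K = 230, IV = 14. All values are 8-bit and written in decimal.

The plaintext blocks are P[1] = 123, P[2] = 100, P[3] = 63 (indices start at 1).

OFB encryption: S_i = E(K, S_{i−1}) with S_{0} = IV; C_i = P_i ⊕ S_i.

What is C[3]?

C[1]: S = E(K, 14) = 69; 123 ⊕ 69 = 62.
C[2]: S = E(K, 69) = 0; 100 ⊕ 0 = 100.
C[3]: S = E(K, 0) = 67; 63 ⊕ 67 = 124.

C[3] = 124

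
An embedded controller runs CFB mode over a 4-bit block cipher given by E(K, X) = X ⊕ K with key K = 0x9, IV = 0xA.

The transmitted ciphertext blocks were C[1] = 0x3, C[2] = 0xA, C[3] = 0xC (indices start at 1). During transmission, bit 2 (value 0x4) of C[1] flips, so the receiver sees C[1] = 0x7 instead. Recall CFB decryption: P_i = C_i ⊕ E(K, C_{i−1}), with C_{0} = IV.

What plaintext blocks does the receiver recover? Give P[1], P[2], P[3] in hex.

Only C[1] changed, to 0x7. In CFB, a change in C_i flips the same bit in P_i and garbles P_{i+1}. Decrypting the received ciphertext:
P[1]: E(K, 0xA) = 0x3; 0x7 ⊕ 0x3 = 0x4.
P[2]: E(K, 0x7) = 0xE; 0xA ⊕ 0xE = 0x4.
P[3]: E(K, 0xA) = 0x3; 0xC ⊕ 0x3 = 0xF.
Blocks that differ from the original plaintext: P[1], P[2].

P[1] = 0x4, P[2] = 0x4, P[3] = 0xF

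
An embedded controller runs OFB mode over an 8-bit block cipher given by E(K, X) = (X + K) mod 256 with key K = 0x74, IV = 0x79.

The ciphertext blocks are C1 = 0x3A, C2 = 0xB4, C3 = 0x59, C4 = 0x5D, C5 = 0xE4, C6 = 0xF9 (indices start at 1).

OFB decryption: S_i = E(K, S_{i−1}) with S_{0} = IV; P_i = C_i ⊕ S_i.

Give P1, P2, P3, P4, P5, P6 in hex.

P1: S = E(K, 0x79) = 0xED; 0x3A ⊕ 0xED = 0xD7.
P2: S = E(K, 0xED) = 0x61; 0xB4 ⊕ 0x61 = 0xD5.
P3: S = E(K, 0x61) = 0xD5; 0x59 ⊕ 0xD5 = 0x8C.
P4: S = E(K, 0xD5) = 0x49; 0x5D ⊕ 0x49 = 0x14.
P5: S = E(K, 0x49) = 0xBD; 0xE4 ⊕ 0xBD = 0x59.
P6: S = E(K, 0xBD) = 0x31; 0xF9 ⊕ 0x31 = 0xC8.

P1 = 0xD7, P2 = 0xD5, P3 = 0x8C, P4 = 0x14, P5 = 0x59, P6 = 0xC8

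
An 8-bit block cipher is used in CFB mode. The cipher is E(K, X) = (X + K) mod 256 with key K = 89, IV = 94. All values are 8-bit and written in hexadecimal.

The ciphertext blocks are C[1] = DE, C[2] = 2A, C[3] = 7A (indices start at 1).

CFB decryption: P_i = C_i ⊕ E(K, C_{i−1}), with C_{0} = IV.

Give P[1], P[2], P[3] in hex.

P[1] = C3, P[2] = 4D, P[3] = C9

P[1]: E(K, 94) = 1D; DE ⊕ 1D = C3.
P[2]: E(K, DE) = 67; 2A ⊕ 67 = 4D.
P[3]: E(K, 2A) = B3; 7A ⊕ B3 = C9.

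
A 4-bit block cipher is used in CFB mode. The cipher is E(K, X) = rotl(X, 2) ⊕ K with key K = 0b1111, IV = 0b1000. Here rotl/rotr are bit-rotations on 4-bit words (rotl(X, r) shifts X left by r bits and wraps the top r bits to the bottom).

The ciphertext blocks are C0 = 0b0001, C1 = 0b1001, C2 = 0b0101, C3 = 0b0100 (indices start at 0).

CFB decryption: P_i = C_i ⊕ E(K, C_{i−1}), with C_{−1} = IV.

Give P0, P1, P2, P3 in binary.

P0: E(K, 0b1000) = 0b1101; 0b0001 ⊕ 0b1101 = 0b1100.
P1: E(K, 0b0001) = 0b1011; 0b1001 ⊕ 0b1011 = 0b0010.
P2: E(K, 0b1001) = 0b1001; 0b0101 ⊕ 0b1001 = 0b1100.
P3: E(K, 0b0101) = 0b1010; 0b0100 ⊕ 0b1010 = 0b1110.

P0 = 0b1100, P1 = 0b0010, P2 = 0b1100, P3 = 0b1110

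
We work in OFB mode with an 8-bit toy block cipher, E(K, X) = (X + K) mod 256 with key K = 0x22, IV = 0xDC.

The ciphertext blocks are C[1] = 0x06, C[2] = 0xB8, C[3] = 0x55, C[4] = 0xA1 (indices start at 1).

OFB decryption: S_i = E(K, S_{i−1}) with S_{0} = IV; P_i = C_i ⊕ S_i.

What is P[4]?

P[4] = 0xC5

P[1]: S = E(K, 0xDC) = 0xFE; 0x06 ⊕ 0xFE = 0xF8.
P[2]: S = E(K, 0xFE) = 0x20; 0xB8 ⊕ 0x20 = 0x98.
P[3]: S = E(K, 0x20) = 0x42; 0x55 ⊕ 0x42 = 0x17.
P[4]: S = E(K, 0x42) = 0x64; 0xA1 ⊕ 0x64 = 0xC5.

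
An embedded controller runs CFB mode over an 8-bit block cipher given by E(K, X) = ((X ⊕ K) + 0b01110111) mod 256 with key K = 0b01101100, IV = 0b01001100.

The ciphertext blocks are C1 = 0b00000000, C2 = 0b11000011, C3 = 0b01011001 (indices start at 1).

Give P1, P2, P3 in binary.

CFB decryption: P_i = C_i ⊕ E(K, C_{i−1}), with C_{0} = IV.
P1: E(K, 0b01001100) = 0b10010111; 0b00000000 ⊕ 0b10010111 = 0b10010111.
P2: E(K, 0b00000000) = 0b11100011; 0b11000011 ⊕ 0b11100011 = 0b00100000.
P3: E(K, 0b11000011) = 0b00100110; 0b01011001 ⊕ 0b00100110 = 0b01111111.

P1 = 0b10010111, P2 = 0b00100000, P3 = 0b01111111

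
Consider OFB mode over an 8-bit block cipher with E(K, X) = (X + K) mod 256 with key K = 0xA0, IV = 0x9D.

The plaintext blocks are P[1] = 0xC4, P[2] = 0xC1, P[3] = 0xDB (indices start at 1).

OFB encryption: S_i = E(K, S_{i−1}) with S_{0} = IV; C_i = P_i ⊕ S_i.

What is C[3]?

C[3] = 0xA6

C[1]: S = E(K, 0x9D) = 0x3D; 0xC4 ⊕ 0x3D = 0xF9.
C[2]: S = E(K, 0x3D) = 0xDD; 0xC1 ⊕ 0xDD = 0x1C.
C[3]: S = E(K, 0xDD) = 0x7D; 0xDB ⊕ 0x7D = 0xA6.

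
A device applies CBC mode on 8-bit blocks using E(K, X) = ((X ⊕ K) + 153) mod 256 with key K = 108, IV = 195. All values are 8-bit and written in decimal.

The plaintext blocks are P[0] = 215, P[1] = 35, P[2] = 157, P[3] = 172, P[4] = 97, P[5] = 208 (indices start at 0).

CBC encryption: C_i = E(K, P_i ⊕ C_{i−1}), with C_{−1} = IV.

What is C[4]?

C[4] = 142

C[0]: P[0] ⊕ 195 = 20; E(K, 20) = 17.
C[1]: P[1] ⊕ 17 = 50; E(K, 50) = 247.
C[2]: P[2] ⊕ 247 = 106; E(K, 106) = 159.
C[3]: P[3] ⊕ 159 = 51; E(K, 51) = 248.
C[4]: P[4] ⊕ 248 = 153; E(K, 153) = 142.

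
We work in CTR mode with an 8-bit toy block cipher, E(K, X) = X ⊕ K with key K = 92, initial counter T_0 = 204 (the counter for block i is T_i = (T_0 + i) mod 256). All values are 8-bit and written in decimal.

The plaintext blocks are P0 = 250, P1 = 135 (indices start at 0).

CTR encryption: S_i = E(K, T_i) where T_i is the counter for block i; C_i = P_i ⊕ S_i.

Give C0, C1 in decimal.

C0: T = 204, S = E(K, T) = 144; 250 ⊕ 144 = 106.
C1: T = 205, S = E(K, T) = 145; 135 ⊕ 145 = 22.

C0 = 106, C1 = 22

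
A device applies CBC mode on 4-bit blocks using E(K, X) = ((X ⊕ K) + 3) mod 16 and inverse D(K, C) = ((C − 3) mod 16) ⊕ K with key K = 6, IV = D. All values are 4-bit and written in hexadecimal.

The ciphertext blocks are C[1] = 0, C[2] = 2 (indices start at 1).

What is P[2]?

CBC decryption: P_i = D(K, C_i) ⊕ C_{i−1}, with C_{0} = IV.
P[2]: D(K, 2) = 9; 9 ⊕ 0 = 9.

P[2] = 9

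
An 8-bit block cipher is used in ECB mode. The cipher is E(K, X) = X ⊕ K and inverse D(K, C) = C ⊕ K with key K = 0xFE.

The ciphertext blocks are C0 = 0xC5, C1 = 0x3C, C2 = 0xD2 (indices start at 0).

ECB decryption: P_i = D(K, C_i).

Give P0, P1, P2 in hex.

P0 = 0x3B, P1 = 0xC2, P2 = 0x2C

P0: D(K, 0xC5) = 0x3B.
P1: D(K, 0x3C) = 0xC2.
P2: D(K, 0xD2) = 0x2C.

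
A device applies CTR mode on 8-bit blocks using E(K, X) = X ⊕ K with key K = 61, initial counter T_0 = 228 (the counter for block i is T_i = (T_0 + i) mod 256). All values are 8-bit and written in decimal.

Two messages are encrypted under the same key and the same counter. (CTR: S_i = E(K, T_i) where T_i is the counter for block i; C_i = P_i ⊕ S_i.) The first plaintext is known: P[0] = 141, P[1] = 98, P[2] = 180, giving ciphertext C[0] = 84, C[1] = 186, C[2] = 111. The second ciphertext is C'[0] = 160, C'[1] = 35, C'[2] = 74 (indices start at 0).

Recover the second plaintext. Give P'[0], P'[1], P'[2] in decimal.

P'[0] = 121, P'[1] = 251, P'[2] = 145

In CTR with a reused counter, both messages share the same keystream S_i, so C_i ⊕ C'_i = P_i ⊕ P'_i and thus P'_i = P_i ⊕ C_i ⊕ C'_i.
P'[0]: 141 ⊕ 84 ⊕ 160 = 121.
P'[1]: 98 ⊕ 186 ⊕ 35 = 251.
P'[2]: 180 ⊕ 111 ⊕ 74 = 145.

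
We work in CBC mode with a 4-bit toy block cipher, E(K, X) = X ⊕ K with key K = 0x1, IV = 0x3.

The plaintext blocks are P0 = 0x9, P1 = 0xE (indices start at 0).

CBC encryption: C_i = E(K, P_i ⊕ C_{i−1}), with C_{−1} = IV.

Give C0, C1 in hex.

C0: P0 ⊕ 0x3 = 0xA; E(K, 0xA) = 0xB.
C1: P1 ⊕ 0xB = 0x5; E(K, 0x5) = 0x4.

C0 = 0xB, C1 = 0x4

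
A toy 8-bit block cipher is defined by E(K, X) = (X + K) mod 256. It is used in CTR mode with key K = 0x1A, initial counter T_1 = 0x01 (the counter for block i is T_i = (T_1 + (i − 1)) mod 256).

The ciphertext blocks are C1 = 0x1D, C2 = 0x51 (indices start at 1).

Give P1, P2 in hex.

CTR decryption: S_i = E(K, T_i) where T_i is the counter for block i; P_i = C_i ⊕ S_i.
P1: T = 0x01, S = E(K, T) = 0x1B; 0x1D ⊕ 0x1B = 0x06.
P2: T = 0x02, S = E(K, T) = 0x1C; 0x51 ⊕ 0x1C = 0x4D.

P1 = 0x06, P2 = 0x4D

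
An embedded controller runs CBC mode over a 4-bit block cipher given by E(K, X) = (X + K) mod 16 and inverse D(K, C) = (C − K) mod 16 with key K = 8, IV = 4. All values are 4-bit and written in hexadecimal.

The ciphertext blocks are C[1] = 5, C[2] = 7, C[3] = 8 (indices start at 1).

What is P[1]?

P[1] = 9

CBC decryption: P_i = D(K, C_i) ⊕ C_{i−1}, with C_{0} = IV.
P[1]: D(K, 5) = D; D ⊕ 4 = 9.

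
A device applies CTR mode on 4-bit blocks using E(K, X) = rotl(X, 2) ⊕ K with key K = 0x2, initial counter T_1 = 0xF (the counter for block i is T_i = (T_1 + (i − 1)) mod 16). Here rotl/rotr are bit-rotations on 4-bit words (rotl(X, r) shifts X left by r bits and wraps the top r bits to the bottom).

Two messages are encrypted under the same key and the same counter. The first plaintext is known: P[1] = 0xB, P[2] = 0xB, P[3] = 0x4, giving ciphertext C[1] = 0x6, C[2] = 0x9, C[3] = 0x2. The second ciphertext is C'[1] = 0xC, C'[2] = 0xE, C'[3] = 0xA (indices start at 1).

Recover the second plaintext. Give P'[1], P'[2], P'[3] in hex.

In CTR with a reused counter, both messages share the same keystream S_i, so C_i ⊕ C'_i = P_i ⊕ P'_i and thus P'_i = P_i ⊕ C_i ⊕ C'_i.
P'[1]: 0xB ⊕ 0x6 ⊕ 0xC = 0x1.
P'[2]: 0xB ⊕ 0x9 ⊕ 0xE = 0xC.
P'[3]: 0x4 ⊕ 0x2 ⊕ 0xA = 0xC.

P'[1] = 0x1, P'[2] = 0xC, P'[3] = 0xC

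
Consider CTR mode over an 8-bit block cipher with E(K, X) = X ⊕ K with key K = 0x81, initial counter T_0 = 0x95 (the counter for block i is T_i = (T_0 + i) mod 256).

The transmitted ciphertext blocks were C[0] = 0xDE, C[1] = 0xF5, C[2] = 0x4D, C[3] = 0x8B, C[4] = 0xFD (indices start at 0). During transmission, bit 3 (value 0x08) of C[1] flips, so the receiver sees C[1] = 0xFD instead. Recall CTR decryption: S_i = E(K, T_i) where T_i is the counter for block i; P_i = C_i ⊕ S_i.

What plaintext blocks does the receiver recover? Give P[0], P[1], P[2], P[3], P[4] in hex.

Only C[1] changed, to 0xFD. In CTR, a change in C_i flips the same bit in P_i only; the keystream is unaffected. Decrypting the received ciphertext:
P[0]: T = 0x95, S = E(K, T) = 0x14; 0xDE ⊕ 0x14 = 0xCA.
P[1]: T = 0x96, S = E(K, T) = 0x17; 0xFD ⊕ 0x17 = 0xEA.
P[2]: T = 0x97, S = E(K, T) = 0x16; 0x4D ⊕ 0x16 = 0x5B.
P[3]: T = 0x98, S = E(K, T) = 0x19; 0x8B ⊕ 0x19 = 0x92.
P[4]: T = 0x99, S = E(K, T) = 0x18; 0xFD ⊕ 0x18 = 0xE5.
Blocks that differ from the original plaintext: P[1].

P[0] = 0xCA, P[1] = 0xEA, P[2] = 0x5B, P[3] = 0x92, P[4] = 0xE5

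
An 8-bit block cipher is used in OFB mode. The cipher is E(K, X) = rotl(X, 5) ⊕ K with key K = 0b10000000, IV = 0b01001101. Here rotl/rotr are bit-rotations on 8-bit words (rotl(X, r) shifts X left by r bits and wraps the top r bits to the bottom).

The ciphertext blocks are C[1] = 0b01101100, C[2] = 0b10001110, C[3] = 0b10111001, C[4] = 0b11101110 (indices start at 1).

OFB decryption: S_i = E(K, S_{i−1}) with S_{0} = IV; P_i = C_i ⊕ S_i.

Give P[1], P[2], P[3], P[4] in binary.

P[1]: S = E(K, 0b01001101) = 0b00101001; 0b01101100 ⊕ 0b00101001 = 0b01000101.
P[2]: S = E(K, 0b00101001) = 0b10100101; 0b10001110 ⊕ 0b10100101 = 0b00101011.
P[3]: S = E(K, 0b10100101) = 0b00110100; 0b10111001 ⊕ 0b00110100 = 0b10001101.
P[4]: S = E(K, 0b00110100) = 0b00000110; 0b11101110 ⊕ 0b00000110 = 0b11101000.

P[1] = 0b01000101, P[2] = 0b00101011, P[3] = 0b10001101, P[4] = 0b11101000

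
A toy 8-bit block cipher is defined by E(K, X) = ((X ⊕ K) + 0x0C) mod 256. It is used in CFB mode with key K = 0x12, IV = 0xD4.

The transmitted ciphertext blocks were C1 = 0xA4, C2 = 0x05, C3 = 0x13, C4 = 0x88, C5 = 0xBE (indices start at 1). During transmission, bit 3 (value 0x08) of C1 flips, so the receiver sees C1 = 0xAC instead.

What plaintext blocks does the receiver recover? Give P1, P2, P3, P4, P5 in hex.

P1 = 0x7E, P2 = 0xCF, P3 = 0x30, P4 = 0x85, P5 = 0x18

CFB decryption: P_i = C_i ⊕ E(K, C_{i−1}), with C_{0} = IV.
Only C1 changed, to 0xAC. In CFB, a change in C_i flips the same bit in P_i and garbles P_{i+1}. Decrypting the received ciphertext:
P1: E(K, 0xD4) = 0xD2; 0xAC ⊕ 0xD2 = 0x7E.
P2: E(K, 0xAC) = 0xCA; 0x05 ⊕ 0xCA = 0xCF.
P3: E(K, 0x05) = 0x23; 0x13 ⊕ 0x23 = 0x30.
P4: E(K, 0x13) = 0x0D; 0x88 ⊕ 0x0D = 0x85.
P5: E(K, 0x88) = 0xA6; 0xBE ⊕ 0xA6 = 0x18.
Blocks that differ from the original plaintext: P1, P2.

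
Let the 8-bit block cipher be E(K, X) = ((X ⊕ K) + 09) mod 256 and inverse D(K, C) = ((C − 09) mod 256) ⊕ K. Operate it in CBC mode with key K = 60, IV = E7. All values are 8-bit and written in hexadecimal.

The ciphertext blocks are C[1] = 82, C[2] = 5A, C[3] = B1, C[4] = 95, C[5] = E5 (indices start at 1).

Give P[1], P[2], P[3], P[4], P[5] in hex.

CBC decryption: P_i = D(K, C_i) ⊕ C_{i−1}, with C_{0} = IV.
P[1]: D(K, 82) = 19; 19 ⊕ E7 = FE.
P[2]: D(K, 5A) = 31; 31 ⊕ 82 = B3.
P[3]: D(K, B1) = C8; C8 ⊕ 5A = 92.
P[4]: D(K, 95) = EC; EC ⊕ B1 = 5D.
P[5]: D(K, E5) = BC; BC ⊕ 95 = 29.

P[1] = FE, P[2] = B3, P[3] = 92, P[4] = 5D, P[5] = 29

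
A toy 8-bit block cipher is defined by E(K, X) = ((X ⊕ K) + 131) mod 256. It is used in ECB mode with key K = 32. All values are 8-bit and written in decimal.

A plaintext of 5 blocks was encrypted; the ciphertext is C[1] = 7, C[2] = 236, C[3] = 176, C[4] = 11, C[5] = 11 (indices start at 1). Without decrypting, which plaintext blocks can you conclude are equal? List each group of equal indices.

ECB encrypts each block independently with the same key, so equal ciphertext blocks imply equal plaintext blocks.
C[4] = C[5] = 11, so P[4] = P[5].

P[4] = P[5]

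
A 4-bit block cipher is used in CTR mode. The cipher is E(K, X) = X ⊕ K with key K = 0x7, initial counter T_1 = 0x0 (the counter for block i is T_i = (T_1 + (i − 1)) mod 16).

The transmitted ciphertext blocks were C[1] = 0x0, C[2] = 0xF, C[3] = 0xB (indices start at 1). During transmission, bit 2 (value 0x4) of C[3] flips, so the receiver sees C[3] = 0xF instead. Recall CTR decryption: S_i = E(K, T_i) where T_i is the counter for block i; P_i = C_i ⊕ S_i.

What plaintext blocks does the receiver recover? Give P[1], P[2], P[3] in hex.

Only C[3] changed, to 0xF. In CTR, a change in C_i flips the same bit in P_i only; the keystream is unaffected. Decrypting the received ciphertext:
P[1]: T = 0x0, S = E(K, T) = 0x7; 0x0 ⊕ 0x7 = 0x7.
P[2]: T = 0x1, S = E(K, T) = 0x6; 0xF ⊕ 0x6 = 0x9.
P[3]: T = 0x2, S = E(K, T) = 0x5; 0xF ⊕ 0x5 = 0xA.
Blocks that differ from the original plaintext: P[3].

P[1] = 0x7, P[2] = 0x9, P[3] = 0xA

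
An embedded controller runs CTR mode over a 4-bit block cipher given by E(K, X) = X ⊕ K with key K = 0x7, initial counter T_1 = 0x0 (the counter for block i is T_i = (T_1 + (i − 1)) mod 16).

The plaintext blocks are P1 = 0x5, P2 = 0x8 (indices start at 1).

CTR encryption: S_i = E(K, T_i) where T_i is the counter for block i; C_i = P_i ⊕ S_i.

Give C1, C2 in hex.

C1 = 0x2, C2 = 0xE

C1: T = 0x0, S = E(K, T) = 0x7; 0x5 ⊕ 0x7 = 0x2.
C2: T = 0x1, S = E(K, T) = 0x6; 0x8 ⊕ 0x6 = 0xE.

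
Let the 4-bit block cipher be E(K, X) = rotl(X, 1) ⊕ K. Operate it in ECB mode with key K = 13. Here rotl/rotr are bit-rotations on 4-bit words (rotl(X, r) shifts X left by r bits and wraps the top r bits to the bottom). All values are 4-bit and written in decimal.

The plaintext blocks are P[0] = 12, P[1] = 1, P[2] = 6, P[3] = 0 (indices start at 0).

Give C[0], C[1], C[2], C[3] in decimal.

ECB encryption: C_i = E(K, P_i).
C[0]: E(K, 12) = 4.
C[1]: E(K, 1) = 15.
C[2]: E(K, 6) = 1.
C[3]: E(K, 0) = 13.

C[0] = 4, C[1] = 15, C[2] = 1, C[3] = 13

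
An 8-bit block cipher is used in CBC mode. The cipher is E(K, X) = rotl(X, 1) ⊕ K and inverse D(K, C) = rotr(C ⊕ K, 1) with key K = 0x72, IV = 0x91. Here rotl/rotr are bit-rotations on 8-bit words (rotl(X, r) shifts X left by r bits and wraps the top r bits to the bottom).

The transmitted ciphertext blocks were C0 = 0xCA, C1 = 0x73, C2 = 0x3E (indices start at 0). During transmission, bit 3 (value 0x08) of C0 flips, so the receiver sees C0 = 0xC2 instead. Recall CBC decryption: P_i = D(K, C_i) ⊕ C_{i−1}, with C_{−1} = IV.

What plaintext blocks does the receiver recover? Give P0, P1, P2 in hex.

P0 = 0xC9, P1 = 0x42, P2 = 0x55

Only C0 changed, to 0xC2. In CBC, a change in C_i garbles P_i and flips the same bit in P_{i+1}. Decrypting the received ciphertext:
P0: D(K, 0xC2) = 0x58; 0x58 ⊕ 0x91 = 0xC9.
P1: D(K, 0x73) = 0x80; 0x80 ⊕ 0xC2 = 0x42.
P2: D(K, 0x3E) = 0x26; 0x26 ⊕ 0x73 = 0x55.
Blocks that differ from the original plaintext: P0, P1.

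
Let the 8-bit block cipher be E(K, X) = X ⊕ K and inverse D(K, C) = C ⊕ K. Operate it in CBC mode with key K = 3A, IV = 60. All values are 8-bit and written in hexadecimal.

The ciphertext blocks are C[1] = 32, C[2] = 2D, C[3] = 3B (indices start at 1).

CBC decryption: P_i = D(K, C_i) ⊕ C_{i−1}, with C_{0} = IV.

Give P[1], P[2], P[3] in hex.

P[1]: D(K, 32) = 08; 08 ⊕ 60 = 68.
P[2]: D(K, 2D) = 17; 17 ⊕ 32 = 25.
P[3]: D(K, 3B) = 01; 01 ⊕ 2D = 2C.

P[1] = 68, P[2] = 25, P[3] = 2C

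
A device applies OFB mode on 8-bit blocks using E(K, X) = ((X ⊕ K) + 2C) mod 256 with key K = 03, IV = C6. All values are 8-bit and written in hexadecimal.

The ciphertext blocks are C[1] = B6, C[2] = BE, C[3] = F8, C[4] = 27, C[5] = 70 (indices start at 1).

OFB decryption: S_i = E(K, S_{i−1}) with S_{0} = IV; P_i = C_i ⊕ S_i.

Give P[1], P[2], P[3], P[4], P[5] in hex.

P[1]: S = E(K, C6) = F1; B6 ⊕ F1 = 47.
P[2]: S = E(K, F1) = 1E; BE ⊕ 1E = A0.
P[3]: S = E(K, 1E) = 49; F8 ⊕ 49 = B1.
P[4]: S = E(K, 49) = 76; 27 ⊕ 76 = 51.
P[5]: S = E(K, 76) = A1; 70 ⊕ A1 = D1.

P[1] = 47, P[2] = A0, P[3] = B1, P[4] = 51, P[5] = D1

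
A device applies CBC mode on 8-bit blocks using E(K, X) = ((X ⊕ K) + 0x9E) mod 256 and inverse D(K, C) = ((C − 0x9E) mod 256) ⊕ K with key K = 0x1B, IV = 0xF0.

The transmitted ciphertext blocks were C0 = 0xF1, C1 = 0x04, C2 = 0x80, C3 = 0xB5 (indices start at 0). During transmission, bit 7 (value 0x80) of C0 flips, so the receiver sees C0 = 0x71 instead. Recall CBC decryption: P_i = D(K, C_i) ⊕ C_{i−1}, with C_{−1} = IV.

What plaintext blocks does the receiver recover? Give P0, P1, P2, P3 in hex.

P0 = 0x38, P1 = 0x0C, P2 = 0xFD, P3 = 0x8C

Only C0 changed, to 0x71. In CBC, a change in C_i garbles P_i and flips the same bit in P_{i+1}. Decrypting the received ciphertext:
P0: D(K, 0x71) = 0xC8; 0xC8 ⊕ 0xF0 = 0x38.
P1: D(K, 0x04) = 0x7D; 0x7D ⊕ 0x71 = 0x0C.
P2: D(K, 0x80) = 0xF9; 0xF9 ⊕ 0x04 = 0xFD.
P3: D(K, 0xB5) = 0x0C; 0x0C ⊕ 0x80 = 0x8C.
Blocks that differ from the original plaintext: P0, P1.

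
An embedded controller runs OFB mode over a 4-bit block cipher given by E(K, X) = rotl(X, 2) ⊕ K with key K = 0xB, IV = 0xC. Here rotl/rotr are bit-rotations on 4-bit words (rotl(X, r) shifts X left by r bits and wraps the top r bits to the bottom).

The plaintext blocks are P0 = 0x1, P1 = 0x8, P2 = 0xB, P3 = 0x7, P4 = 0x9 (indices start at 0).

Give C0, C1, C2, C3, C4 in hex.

OFB encryption: S_i = E(K, S_{i−1}) with S_{−1} = IV; C_i = P_i ⊕ S_i.
C0: S = E(K, 0xC) = 0x8; 0x1 ⊕ 0x8 = 0x9.
C1: S = E(K, 0x8) = 0x9; 0x8 ⊕ 0x9 = 0x1.
C2: S = E(K, 0x9) = 0xD; 0xB ⊕ 0xD = 0x6.
C3: S = E(K, 0xD) = 0xC; 0x7 ⊕ 0xC = 0xB.
C4: S = E(K, 0xC) = 0x8; 0x9 ⊕ 0x8 = 0x1.

C0 = 0x9, C1 = 0x1, C2 = 0x6, C3 = 0xB, C4 = 0x1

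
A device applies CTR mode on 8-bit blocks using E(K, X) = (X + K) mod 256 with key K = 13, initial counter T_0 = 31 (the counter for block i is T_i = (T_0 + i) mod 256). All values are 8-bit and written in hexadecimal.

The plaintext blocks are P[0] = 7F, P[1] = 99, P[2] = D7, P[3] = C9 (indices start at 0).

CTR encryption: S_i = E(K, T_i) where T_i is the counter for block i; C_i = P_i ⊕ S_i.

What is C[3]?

C[3] = 8E

C[0]: T = 31, S = E(K, T) = 44; 7F ⊕ 44 = 3B.
C[1]: T = 32, S = E(K, T) = 45; 99 ⊕ 45 = DC.
C[2]: T = 33, S = E(K, T) = 46; D7 ⊕ 46 = 91.
C[3]: T = 34, S = E(K, T) = 47; C9 ⊕ 47 = 8E.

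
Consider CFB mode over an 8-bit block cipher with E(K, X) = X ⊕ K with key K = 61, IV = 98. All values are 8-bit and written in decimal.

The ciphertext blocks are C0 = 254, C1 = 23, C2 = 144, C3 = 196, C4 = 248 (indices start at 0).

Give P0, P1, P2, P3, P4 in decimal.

P0 = 161, P1 = 212, P2 = 186, P3 = 105, P4 = 1

CFB decryption: P_i = C_i ⊕ E(K, C_{i−1}), with C_{−1} = IV.
P0: E(K, 98) = 95; 254 ⊕ 95 = 161.
P1: E(K, 254) = 195; 23 ⊕ 195 = 212.
P2: E(K, 23) = 42; 144 ⊕ 42 = 186.
P3: E(K, 144) = 173; 196 ⊕ 173 = 105.
P4: E(K, 196) = 249; 248 ⊕ 249 = 1.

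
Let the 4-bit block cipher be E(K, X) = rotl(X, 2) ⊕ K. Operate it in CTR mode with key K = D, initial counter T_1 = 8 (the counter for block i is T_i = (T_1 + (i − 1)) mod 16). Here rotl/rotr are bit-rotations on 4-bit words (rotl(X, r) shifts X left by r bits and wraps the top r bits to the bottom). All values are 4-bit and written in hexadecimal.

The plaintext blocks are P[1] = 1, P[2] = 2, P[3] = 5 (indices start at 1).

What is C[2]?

CTR encryption: S_i = E(K, T_i) where T_i is the counter for block i; C_i = P_i ⊕ S_i.
C[1]: T = 8, S = E(K, T) = F; 1 ⊕ F = E.
C[2]: T = 9, S = E(K, T) = B; 2 ⊕ B = 9.

C[2] = 9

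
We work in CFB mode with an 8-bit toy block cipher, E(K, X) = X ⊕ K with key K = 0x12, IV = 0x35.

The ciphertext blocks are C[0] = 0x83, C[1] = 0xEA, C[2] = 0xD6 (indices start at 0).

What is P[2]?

CFB decryption: P_i = C_i ⊕ E(K, C_{i−1}), with C_{−1} = IV.
P[2]: E(K, 0xEA) = 0xF8; 0xD6 ⊕ 0xF8 = 0x2E.

P[2] = 0x2E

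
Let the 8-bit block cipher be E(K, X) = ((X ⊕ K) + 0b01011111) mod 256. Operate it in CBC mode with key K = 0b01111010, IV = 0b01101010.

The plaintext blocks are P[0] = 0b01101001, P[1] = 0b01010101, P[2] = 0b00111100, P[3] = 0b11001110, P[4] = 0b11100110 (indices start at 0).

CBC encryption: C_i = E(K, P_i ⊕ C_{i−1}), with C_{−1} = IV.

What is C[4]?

C[0]: P[0] ⊕ 0b01101010 = 0b00000011; E(K, 0b00000011) = 0b11011000.
C[1]: P[1] ⊕ 0b11011000 = 0b10001101; E(K, 0b10001101) = 0b01010110.
C[2]: P[2] ⊕ 0b01010110 = 0b01101010; E(K, 0b01101010) = 0b01101111.
C[3]: P[3] ⊕ 0b01101111 = 0b10100001; E(K, 0b10100001) = 0b00111010.
C[4]: P[4] ⊕ 0b00111010 = 0b11011100; E(K, 0b11011100) = 0b00000101.

C[4] = 0b00000101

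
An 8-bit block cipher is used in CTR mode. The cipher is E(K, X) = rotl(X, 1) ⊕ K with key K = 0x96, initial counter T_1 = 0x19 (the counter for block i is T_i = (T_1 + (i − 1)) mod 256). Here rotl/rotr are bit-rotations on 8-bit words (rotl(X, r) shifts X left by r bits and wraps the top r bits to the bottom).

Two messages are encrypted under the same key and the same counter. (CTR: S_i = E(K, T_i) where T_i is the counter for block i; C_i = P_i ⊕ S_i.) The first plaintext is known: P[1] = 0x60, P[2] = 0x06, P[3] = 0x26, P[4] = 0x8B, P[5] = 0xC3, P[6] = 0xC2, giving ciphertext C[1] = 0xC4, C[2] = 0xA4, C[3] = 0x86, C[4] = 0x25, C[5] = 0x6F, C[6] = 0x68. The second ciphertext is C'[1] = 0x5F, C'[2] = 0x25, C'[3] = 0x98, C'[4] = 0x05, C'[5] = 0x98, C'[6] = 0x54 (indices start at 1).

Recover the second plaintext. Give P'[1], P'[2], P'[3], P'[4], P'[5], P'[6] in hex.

P'[1] = 0xFB, P'[2] = 0x87, P'[3] = 0x38, P'[4] = 0xAB, P'[5] = 0x34, P'[6] = 0xFE

In CTR with a reused counter, both messages share the same keystream S_i, so C_i ⊕ C'_i = P_i ⊕ P'_i and thus P'_i = P_i ⊕ C_i ⊕ C'_i.
P'[1]: 0x60 ⊕ 0xC4 ⊕ 0x5F = 0xFB.
P'[2]: 0x06 ⊕ 0xA4 ⊕ 0x25 = 0x87.
P'[3]: 0x26 ⊕ 0x86 ⊕ 0x98 = 0x38.
P'[4]: 0x8B ⊕ 0x25 ⊕ 0x05 = 0xAB.
P'[5]: 0xC3 ⊕ 0x6F ⊕ 0x98 = 0x34.
P'[6]: 0xC2 ⊕ 0x68 ⊕ 0x54 = 0xFE.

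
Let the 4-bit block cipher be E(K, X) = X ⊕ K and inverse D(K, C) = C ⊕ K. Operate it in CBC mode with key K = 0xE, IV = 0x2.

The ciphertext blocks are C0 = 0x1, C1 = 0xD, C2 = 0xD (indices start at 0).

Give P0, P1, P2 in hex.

CBC decryption: P_i = D(K, C_i) ⊕ C_{i−1}, with C_{−1} = IV.
P0: D(K, 0x1) = 0xF; 0xF ⊕ 0x2 = 0xD.
P1: D(K, 0xD) = 0x3; 0x3 ⊕ 0x1 = 0x2.
P2: D(K, 0xD) = 0x3; 0x3 ⊕ 0xD = 0xE.

P0 = 0xD, P1 = 0x2, P2 = 0xE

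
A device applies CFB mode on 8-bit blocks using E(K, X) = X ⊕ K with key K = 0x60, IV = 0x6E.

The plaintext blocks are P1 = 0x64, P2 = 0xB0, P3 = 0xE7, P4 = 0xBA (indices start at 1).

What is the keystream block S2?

CFB encryption: C_i = P_i ⊕ E(K, C_{i−1}), with C_{0} = IV.
C1: E(K, 0x6E) = 0x0E; 0x64 ⊕ 0x0E = 0x6A.
C2: E(K, 0x6A) = 0x0A; 0xB0 ⊕ 0x0A = 0xBA.
So S2 = 0x0A.

0x0A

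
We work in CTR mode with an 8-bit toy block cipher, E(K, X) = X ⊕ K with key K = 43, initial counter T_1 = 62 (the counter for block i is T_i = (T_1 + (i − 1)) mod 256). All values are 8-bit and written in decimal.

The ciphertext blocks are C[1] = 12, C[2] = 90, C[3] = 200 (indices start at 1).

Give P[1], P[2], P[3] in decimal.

P[1] = 25, P[2] = 78, P[3] = 163

CTR decryption: S_i = E(K, T_i) where T_i is the counter for block i; P_i = C_i ⊕ S_i.
P[1]: T = 62, S = E(K, T) = 21; 12 ⊕ 21 = 25.
P[2]: T = 63, S = E(K, T) = 20; 90 ⊕ 20 = 78.
P[3]: T = 64, S = E(K, T) = 107; 200 ⊕ 107 = 163.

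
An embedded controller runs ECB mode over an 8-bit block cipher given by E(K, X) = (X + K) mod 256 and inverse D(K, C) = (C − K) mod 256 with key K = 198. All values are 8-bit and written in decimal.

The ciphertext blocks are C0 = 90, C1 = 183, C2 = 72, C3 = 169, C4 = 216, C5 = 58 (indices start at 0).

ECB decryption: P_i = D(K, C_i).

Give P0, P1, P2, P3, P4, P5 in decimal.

P0 = 148, P1 = 241, P2 = 130, P3 = 227, P4 = 18, P5 = 116

P0: D(K, 90) = 148.
P1: D(K, 183) = 241.
P2: D(K, 72) = 130.
P3: D(K, 169) = 227.
P4: D(K, 216) = 18.
P5: D(K, 58) = 116.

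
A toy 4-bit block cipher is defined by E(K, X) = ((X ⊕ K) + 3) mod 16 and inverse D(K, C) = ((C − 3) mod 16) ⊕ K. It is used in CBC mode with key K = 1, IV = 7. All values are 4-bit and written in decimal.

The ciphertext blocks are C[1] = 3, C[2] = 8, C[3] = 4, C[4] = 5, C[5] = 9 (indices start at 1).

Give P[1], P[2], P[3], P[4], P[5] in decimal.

CBC decryption: P_i = D(K, C_i) ⊕ C_{i−1}, with C_{0} = IV.
P[1]: D(K, 3) = 1; 1 ⊕ 7 = 6.
P[2]: D(K, 8) = 4; 4 ⊕ 3 = 7.
P[3]: D(K, 4) = 0; 0 ⊕ 8 = 8.
P[4]: D(K, 5) = 3; 3 ⊕ 4 = 7.
P[5]: D(K, 9) = 7; 7 ⊕ 5 = 2.

P[1] = 6, P[2] = 7, P[3] = 8, P[4] = 7, P[5] = 2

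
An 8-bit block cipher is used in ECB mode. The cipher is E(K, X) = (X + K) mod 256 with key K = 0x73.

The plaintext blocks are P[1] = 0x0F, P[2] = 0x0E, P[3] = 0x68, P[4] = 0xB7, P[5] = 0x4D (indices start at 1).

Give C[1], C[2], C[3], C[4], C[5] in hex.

ECB encryption: C_i = E(K, P_i).
C[1]: E(K, 0x0F) = 0x82.
C[2]: E(K, 0x0E) = 0x81.
C[3]: E(K, 0x68) = 0xDB.
C[4]: E(K, 0xB7) = 0x2A.
C[5]: E(K, 0x4D) = 0xC0.

C[1] = 0x82, C[2] = 0x81, C[3] = 0xDB, C[4] = 0x2A, C[5] = 0xC0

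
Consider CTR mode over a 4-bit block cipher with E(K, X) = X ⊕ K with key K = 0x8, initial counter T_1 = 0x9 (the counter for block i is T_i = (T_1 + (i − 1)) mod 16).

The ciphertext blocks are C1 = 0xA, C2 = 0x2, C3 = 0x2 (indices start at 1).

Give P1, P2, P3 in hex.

P1 = 0xB, P2 = 0x0, P3 = 0x1

CTR decryption: S_i = E(K, T_i) where T_i is the counter for block i; P_i = C_i ⊕ S_i.
P1: T = 0x9, S = E(K, T) = 0x1; 0xA ⊕ 0x1 = 0xB.
P2: T = 0xA, S = E(K, T) = 0x2; 0x2 ⊕ 0x2 = 0x0.
P3: T = 0xB, S = E(K, T) = 0x3; 0x2 ⊕ 0x3 = 0x1.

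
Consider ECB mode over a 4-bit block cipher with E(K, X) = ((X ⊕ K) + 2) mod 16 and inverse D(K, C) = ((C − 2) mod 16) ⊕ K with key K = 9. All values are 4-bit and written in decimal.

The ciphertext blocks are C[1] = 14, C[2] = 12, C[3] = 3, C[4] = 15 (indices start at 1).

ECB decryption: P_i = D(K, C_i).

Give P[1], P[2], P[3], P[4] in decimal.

P[1] = 5, P[2] = 3, P[3] = 8, P[4] = 4

P[1]: D(K, 14) = 5.
P[2]: D(K, 12) = 3.
P[3]: D(K, 3) = 8.
P[4]: D(K, 15) = 4.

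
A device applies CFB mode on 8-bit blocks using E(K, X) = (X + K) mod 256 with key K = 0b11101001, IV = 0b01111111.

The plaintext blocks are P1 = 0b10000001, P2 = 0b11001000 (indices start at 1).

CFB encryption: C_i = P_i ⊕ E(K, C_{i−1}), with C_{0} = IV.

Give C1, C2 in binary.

C1: E(K, 0b01111111) = 0b01101000; 0b10000001 ⊕ 0b01101000 = 0b11101001.
C2: E(K, 0b11101001) = 0b11010010; 0b11001000 ⊕ 0b11010010 = 0b00011010.

C1 = 0b11101001, C2 = 0b00011010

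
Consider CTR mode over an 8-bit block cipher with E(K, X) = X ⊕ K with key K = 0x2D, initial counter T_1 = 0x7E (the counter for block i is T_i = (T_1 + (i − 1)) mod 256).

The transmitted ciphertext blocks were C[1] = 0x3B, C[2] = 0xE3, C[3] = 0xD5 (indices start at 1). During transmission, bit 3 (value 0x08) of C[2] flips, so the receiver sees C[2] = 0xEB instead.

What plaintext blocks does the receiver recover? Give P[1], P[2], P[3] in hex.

CTR decryption: S_i = E(K, T_i) where T_i is the counter for block i; P_i = C_i ⊕ S_i.
Only C[2] changed, to 0xEB. In CTR, a change in C_i flips the same bit in P_i only; the keystream is unaffected. Decrypting the received ciphertext:
P[1]: T = 0x7E, S = E(K, T) = 0x53; 0x3B ⊕ 0x53 = 0x68.
P[2]: T = 0x7F, S = E(K, T) = 0x52; 0xEB ⊕ 0x52 = 0xB9.
P[3]: T = 0x80, S = E(K, T) = 0xAD; 0xD5 ⊕ 0xAD = 0x78.
Blocks that differ from the original plaintext: P[2].

P[1] = 0x68, P[2] = 0xB9, P[3] = 0x78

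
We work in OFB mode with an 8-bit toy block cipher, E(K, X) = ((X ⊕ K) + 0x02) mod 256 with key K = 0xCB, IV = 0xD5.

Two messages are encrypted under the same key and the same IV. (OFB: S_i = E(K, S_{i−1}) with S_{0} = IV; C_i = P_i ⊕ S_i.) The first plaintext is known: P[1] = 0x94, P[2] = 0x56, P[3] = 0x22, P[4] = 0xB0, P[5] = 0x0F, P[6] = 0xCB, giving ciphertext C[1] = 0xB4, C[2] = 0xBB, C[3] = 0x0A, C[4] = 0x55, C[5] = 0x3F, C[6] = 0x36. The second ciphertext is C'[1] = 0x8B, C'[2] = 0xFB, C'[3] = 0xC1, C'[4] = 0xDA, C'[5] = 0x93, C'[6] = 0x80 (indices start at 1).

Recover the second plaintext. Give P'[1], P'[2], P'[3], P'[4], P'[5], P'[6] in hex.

In OFB with a reused IV, both messages share the same keystream S_i, so C_i ⊕ C'_i = P_i ⊕ P'_i and thus P'_i = P_i ⊕ C_i ⊕ C'_i.
P'[1]: 0x94 ⊕ 0xB4 ⊕ 0x8B = 0xAB.
P'[2]: 0x56 ⊕ 0xBB ⊕ 0xFB = 0x16.
P'[3]: 0x22 ⊕ 0x0A ⊕ 0xC1 = 0xE9.
P'[4]: 0xB0 ⊕ 0x55 ⊕ 0xDA = 0x3F.
P'[5]: 0x0F ⊕ 0x3F ⊕ 0x93 = 0xA3.
P'[6]: 0xCB ⊕ 0x36 ⊕ 0x80 = 0x7D.

P'[1] = 0xAB, P'[2] = 0x16, P'[3] = 0xE9, P'[4] = 0x3F, P'[5] = 0xA3, P'[6] = 0x7D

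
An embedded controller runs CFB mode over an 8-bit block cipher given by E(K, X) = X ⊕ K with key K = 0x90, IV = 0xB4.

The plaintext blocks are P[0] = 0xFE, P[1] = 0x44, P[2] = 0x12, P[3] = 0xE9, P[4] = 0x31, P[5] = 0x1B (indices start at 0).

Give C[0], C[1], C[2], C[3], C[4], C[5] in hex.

CFB encryption: C_i = P_i ⊕ E(K, C_{i−1}), with C_{−1} = IV.
C[0]: E(K, 0xB4) = 0x24; 0xFE ⊕ 0x24 = 0xDA.
C[1]: E(K, 0xDA) = 0x4A; 0x44 ⊕ 0x4A = 0x0E.
C[2]: E(K, 0x0E) = 0x9E; 0x12 ⊕ 0x9E = 0x8C.
C[3]: E(K, 0x8C) = 0x1C; 0xE9 ⊕ 0x1C = 0xF5.
C[4]: E(K, 0xF5) = 0x65; 0x31 ⊕ 0x65 = 0x54.
C[5]: E(K, 0x54) = 0xC4; 0x1B ⊕ 0xC4 = 0xDF.

C[0] = 0xDA, C[1] = 0x0E, C[2] = 0x8C, C[3] = 0xF5, C[4] = 0x54, C[5] = 0xDF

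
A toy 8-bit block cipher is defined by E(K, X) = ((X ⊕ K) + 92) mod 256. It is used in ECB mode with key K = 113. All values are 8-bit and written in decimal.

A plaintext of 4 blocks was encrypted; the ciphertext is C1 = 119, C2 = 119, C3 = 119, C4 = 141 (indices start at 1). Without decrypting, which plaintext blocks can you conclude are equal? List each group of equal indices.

P1 = P2 = P3

ECB encrypts each block independently with the same key, so equal ciphertext blocks imply equal plaintext blocks.
C1 = C2 = C3 = 119, so P1 = P2 = P3.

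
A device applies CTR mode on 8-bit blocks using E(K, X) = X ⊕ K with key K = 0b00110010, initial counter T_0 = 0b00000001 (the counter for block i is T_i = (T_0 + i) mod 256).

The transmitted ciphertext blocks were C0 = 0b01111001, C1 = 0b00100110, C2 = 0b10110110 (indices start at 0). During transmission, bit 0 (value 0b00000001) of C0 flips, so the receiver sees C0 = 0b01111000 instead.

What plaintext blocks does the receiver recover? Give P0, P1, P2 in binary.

P0 = 0b01001011, P1 = 0b00010110, P2 = 0b10000111

CTR decryption: S_i = E(K, T_i) where T_i is the counter for block i; P_i = C_i ⊕ S_i.
Only C0 changed, to 0b01111000. In CTR, a change in C_i flips the same bit in P_i only; the keystream is unaffected. Decrypting the received ciphertext:
P0: T = 0b00000001, S = E(K, T) = 0b00110011; 0b01111000 ⊕ 0b00110011 = 0b01001011.
P1: T = 0b00000010, S = E(K, T) = 0b00110000; 0b00100110 ⊕ 0b00110000 = 0b00010110.
P2: T = 0b00000011, S = E(K, T) = 0b00110001; 0b10110110 ⊕ 0b00110001 = 0b10000111.
Blocks that differ from the original plaintext: P0.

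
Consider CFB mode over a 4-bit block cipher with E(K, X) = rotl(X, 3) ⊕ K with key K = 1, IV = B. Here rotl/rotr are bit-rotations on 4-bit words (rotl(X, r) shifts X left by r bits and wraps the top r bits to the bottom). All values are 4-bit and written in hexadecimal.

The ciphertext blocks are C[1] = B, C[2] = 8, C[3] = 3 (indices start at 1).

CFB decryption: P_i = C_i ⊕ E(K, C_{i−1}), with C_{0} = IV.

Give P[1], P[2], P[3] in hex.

P[1] = 7, P[2] = 4, P[3] = 6

P[1]: E(K, B) = C; B ⊕ C = 7.
P[2]: E(K, B) = C; 8 ⊕ C = 4.
P[3]: E(K, 8) = 5; 3 ⊕ 5 = 6.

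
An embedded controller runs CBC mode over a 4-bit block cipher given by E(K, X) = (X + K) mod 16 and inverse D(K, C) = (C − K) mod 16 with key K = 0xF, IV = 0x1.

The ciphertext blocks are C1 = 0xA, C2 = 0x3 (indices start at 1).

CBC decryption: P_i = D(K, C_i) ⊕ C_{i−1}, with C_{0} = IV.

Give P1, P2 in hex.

P1: D(K, 0xA) = 0xB; 0xB ⊕ 0x1 = 0xA.
P2: D(K, 0x3) = 0x4; 0x4 ⊕ 0xA = 0xE.

P1 = 0xA, P2 = 0xE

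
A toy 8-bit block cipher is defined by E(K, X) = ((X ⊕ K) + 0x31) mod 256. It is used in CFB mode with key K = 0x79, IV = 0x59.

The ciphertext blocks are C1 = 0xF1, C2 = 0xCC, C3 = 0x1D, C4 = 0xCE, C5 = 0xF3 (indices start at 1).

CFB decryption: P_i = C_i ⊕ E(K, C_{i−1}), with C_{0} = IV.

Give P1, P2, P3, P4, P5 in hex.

P1 = 0xA0, P2 = 0x75, P3 = 0xFB, P4 = 0x5B, P5 = 0x1B

P1: E(K, 0x59) = 0x51; 0xF1 ⊕ 0x51 = 0xA0.
P2: E(K, 0xF1) = 0xB9; 0xCC ⊕ 0xB9 = 0x75.
P3: E(K, 0xCC) = 0xE6; 0x1D ⊕ 0xE6 = 0xFB.
P4: E(K, 0x1D) = 0x95; 0xCE ⊕ 0x95 = 0x5B.
P5: E(K, 0xCE) = 0xE8; 0xF3 ⊕ 0xE8 = 0x1B.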